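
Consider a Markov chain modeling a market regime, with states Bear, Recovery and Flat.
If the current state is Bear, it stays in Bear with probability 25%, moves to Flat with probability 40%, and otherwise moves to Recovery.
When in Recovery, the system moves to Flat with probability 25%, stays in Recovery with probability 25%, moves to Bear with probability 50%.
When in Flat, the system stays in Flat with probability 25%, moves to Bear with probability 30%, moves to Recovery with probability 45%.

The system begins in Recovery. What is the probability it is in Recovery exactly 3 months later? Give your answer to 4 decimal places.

0.3475

Propagate the distribution vector 3 months from Recovery.
After 0 months: (0.0000, 1.0000, 0.0000)
After 1 month: (0.5000, 0.2500, 0.2500)
After 2 months: (0.3250, 0.3500, 0.3250)
After 3 months: (0.3538, 0.3475, 0.2988)
P(in Recovery after 3 months) = 0.3475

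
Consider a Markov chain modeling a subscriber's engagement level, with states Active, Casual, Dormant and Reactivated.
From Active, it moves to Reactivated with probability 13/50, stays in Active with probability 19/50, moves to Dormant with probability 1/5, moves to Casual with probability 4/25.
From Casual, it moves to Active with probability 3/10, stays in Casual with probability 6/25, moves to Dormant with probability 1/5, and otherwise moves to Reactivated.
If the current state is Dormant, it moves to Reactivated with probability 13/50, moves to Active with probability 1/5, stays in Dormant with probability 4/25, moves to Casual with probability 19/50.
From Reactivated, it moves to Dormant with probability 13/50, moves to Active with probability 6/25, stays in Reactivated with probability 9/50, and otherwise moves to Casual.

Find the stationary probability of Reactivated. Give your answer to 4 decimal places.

Let the stationary distribution be π with π = πP and π_1 + π_2 + π_3 + π_4 = 1.
π_1 = 0.38·π_1 + 0.3·π_2 + 0.2·π_3 + 0.24·π_4
π_2 = 0.16·π_1 + 0.24·π_2 + 0.38·π_3 + 0.32·π_4
π_3 = 0.2·π_1 + 0.2·π_2 + 0.16·π_3 + 0.26·π_4
Solving with the normalization constraint gives π = (0.2880, 0.2651, 0.2062, 0.2407).
So the stationary probability of Reactivated is 0.2407.

0.2407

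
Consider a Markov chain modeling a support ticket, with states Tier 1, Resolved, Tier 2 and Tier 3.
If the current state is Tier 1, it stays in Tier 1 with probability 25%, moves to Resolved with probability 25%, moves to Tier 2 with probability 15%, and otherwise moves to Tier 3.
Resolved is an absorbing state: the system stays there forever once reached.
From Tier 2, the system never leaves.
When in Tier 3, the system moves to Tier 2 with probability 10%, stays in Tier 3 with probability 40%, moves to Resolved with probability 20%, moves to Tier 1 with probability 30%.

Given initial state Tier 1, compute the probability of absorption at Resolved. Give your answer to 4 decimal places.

Let h(s) be the probability of absorption at Resolved starting from transient state s. Then h(Resolved) = 1 and h(Tier 2) = 0. By first-step analysis:
h(Tier 1) = 0.25·h(Tier 1) + 0.25·1 + 0.15·0 + 0.35·h(Tier 3)
h(Tier 3) = 0.3·h(Tier 1) + 0.2·1 + 0.1·0 + 0.4·h(Tier 3)
Solving: h(Tier 1) = 0.6377, h(Tier 3) = 0.6522.
Starting from Tier 1, the probability is 0.6377.

0.6377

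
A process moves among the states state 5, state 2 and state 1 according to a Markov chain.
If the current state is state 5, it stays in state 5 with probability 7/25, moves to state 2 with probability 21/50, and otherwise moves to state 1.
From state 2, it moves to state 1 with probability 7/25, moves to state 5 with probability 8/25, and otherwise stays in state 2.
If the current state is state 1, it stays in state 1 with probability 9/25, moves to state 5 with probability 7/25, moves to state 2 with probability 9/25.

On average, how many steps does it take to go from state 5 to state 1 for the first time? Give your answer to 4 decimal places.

3.4274

Let t(s) be the expected number of steps to first reach state 1 from state s, with t(state 1) = 0. Conditioning on the first step:
t(state 5) = 1 + 0.28·t(state 5) + 0.42·t(state 2)
t(state 2) = 1 + 0.32·t(state 5) + 0.4·t(state 2)
Solving: t(state 5) = 3.4274, t(state 2) = 3.4946.
Expected steps from state 5 to state 1: 3.4274.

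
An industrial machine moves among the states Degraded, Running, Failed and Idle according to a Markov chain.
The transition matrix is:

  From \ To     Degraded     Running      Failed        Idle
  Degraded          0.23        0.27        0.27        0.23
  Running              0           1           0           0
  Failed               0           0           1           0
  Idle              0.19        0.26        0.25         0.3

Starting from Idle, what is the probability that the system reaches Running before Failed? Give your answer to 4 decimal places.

0.5078

Let h(s) be the probability of absorption at Running starting from transient state s. Then h(Running) = 1 and h(Failed) = 0. By first-step analysis:
h(Degraded) = 0.23·h(Degraded) + 0.27·1 + 0.27·0 + 0.23·h(Idle)
h(Idle) = 0.19·h(Degraded) + 0.26·1 + 0.25·0 + 0.3·h(Idle)
Solving: h(Degraded) = 0.5023, h(Idle) = 0.5078.
Starting from Idle, the probability is 0.5078.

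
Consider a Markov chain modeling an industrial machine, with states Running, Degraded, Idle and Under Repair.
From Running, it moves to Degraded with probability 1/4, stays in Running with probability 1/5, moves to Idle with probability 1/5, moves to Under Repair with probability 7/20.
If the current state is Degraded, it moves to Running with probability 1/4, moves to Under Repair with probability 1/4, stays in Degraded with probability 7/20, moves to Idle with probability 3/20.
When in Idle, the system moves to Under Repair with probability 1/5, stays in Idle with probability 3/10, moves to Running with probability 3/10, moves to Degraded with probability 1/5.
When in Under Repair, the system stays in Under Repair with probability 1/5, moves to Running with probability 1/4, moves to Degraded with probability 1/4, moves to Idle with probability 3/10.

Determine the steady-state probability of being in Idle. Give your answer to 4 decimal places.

0.2354

Let the stationary distribution be π with π = πP and π_1 + π_2 + π_3 + π_4 = 1.
π_1 = 0.2·π_1 + 0.25·π_2 + 0.3·π_3 + 0.25·π_4
π_2 = 0.25·π_1 + 0.35·π_2 + 0.2·π_3 + 0.25·π_4
π_3 = 0.2·π_1 + 0.15·π_2 + 0.3·π_3 + 0.3·π_4
Solving with the normalization constraint gives π = (0.2493, 0.2647, 0.2354, 0.2506).
So the stationary probability of Idle is 0.2354.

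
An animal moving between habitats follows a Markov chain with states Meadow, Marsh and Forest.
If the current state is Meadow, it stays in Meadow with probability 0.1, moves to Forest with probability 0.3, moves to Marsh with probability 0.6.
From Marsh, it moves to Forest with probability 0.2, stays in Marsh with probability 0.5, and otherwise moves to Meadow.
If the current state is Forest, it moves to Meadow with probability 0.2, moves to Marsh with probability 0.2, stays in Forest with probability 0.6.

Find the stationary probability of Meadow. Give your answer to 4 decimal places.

Let the stationary distribution be π with π = πP and π_1 + π_2 + π_3 = 1.
π_1 = 0.1·π_1 + 0.3·π_2 + 0.2·π_3
π_2 = 0.6·π_1 + 0.5·π_2 + 0.2·π_3
Solving with the normalization constraint gives π = (0.2192, 0.4110, 0.3699).
So the stationary probability of Meadow is 0.2192.

0.2192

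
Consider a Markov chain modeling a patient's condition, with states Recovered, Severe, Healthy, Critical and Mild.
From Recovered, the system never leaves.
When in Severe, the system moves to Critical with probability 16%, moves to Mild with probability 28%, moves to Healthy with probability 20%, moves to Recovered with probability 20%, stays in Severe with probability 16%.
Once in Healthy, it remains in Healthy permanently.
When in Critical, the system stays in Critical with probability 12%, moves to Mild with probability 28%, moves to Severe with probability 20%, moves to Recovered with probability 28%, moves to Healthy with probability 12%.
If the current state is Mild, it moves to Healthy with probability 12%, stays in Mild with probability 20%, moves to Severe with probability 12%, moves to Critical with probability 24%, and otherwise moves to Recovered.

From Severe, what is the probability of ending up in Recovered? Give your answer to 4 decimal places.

0.5971

Let h(s) be the probability of absorption at Recovered starting from transient state s. Then h(Recovered) = 1 and h(Healthy) = 0. By first-step analysis:
h(Severe) = 0.2·1 + 0.16·h(Severe) + 0.2·0 + 0.16·h(Critical) + 0.28·h(Mild)
h(Critical) = 0.28·1 + 0.2·h(Severe) + 0.12·0 + 0.12·h(Critical) + 0.28·h(Mild)
h(Mild) = 0.32·1 + 0.12·h(Severe) + 0.12·0 + 0.24·h(Critical) + 0.2·h(Mild)
Solving: h(Severe) = 0.5971, h(Critical) = 0.6740, h(Mild) = 0.6918.
Starting from Severe, the probability is 0.5971.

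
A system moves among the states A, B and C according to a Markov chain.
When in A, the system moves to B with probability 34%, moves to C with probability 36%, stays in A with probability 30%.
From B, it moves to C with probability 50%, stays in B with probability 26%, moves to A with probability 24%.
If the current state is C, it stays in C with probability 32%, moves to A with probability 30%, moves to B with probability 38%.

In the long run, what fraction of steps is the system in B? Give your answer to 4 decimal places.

0.3293

Let the stationary distribution be π with π = πP and π_1 + π_2 + π_3 = 1.
π_1 = 0.3·π_1 + 0.24·π_2 + 0.3·π_3
π_2 = 0.34·π_1 + 0.26·π_2 + 0.38·π_3
Solving with the normalization constraint gives π = (0.2802, 0.3293, 0.3905).
So the stationary probability of B is 0.3293.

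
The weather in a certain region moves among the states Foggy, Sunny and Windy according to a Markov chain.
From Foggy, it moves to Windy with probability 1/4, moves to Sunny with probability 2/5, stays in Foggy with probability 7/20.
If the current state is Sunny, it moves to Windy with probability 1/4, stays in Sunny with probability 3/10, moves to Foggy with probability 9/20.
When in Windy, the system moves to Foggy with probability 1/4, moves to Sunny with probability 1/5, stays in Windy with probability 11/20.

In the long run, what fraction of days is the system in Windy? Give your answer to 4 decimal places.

0.3571

Let the stationary distribution be π with π = πP and π_1 + π_2 + π_3 = 1.
π_1 = 0.35·π_1 + 0.45·π_2 + 0.25·π_3
π_2 = 0.4·π_1 + 0.3·π_2 + 0.2·π_3
Solving with the normalization constraint gives π = (0.3442, 0.2987, 0.3571).
So the stationary probability of Windy is 0.3571.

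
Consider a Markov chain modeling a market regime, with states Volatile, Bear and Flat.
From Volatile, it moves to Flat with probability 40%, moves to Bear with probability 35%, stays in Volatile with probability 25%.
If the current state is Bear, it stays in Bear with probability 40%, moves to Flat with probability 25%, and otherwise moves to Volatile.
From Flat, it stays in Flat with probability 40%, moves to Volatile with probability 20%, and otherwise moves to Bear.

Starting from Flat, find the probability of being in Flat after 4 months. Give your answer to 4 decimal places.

0.3420

Propagate the distribution vector 4 months from Flat.
After 0 months: (0.0000, 0.0000, 1.0000)
After 1 month: (0.2000, 0.4000, 0.4000)
After 2 months: (0.2700, 0.3900, 0.3400)
After 3 months: (0.2720, 0.3865, 0.3415)
After 4 months: (0.2716, 0.3864, 0.3420)
P(in Flat after 4 months) = 0.3420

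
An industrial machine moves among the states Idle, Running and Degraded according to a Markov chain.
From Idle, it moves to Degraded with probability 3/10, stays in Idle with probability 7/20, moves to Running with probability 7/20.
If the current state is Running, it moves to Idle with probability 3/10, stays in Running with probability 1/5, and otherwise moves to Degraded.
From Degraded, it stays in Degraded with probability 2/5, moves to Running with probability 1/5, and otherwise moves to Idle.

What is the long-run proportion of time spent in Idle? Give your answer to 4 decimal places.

0.3568

Let the stationary distribution be π with π = πP and π_1 + π_2 + π_3 = 1.
π_1 = 0.35·π_1 + 0.3·π_2 + 0.4·π_3
π_2 = 0.35·π_1 + 0.2·π_2 + 0.2·π_3
Solving with the normalization constraint gives π = (0.3568, 0.2535, 0.3897).
So the stationary probability of Idle is 0.3568.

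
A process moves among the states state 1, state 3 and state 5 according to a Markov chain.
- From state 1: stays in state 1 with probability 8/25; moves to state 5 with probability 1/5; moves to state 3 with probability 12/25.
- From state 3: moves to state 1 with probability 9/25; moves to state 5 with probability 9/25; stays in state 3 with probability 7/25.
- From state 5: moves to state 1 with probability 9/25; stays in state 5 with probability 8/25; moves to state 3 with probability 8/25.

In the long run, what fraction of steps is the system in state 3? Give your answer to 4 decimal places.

Let the stationary distribution be π with π = πP and π_1 + π_2 + π_3 = 1.
π_1 = 0.32·π_1 + 0.36·π_2 + 0.36·π_3
π_2 = 0.48·π_1 + 0.28·π_2 + 0.32·π_3
Solving with the normalization constraint gives π = (0.3462, 0.3609, 0.2929).
So the stationary probability of state 3 is 0.3609.

0.3609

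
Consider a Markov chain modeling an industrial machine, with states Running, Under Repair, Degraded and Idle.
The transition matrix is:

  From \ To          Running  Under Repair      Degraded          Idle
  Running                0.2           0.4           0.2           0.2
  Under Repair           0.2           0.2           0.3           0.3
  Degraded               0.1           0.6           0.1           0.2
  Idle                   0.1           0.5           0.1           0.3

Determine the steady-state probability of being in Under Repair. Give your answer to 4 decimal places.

Let the stationary distribution be π with π = πP and π_1 + π_2 + π_3 + π_4 = 1.
π_1 = 0.2·π_1 + 0.2·π_2 + 0.1·π_3 + 0.1·π_4
π_2 = 0.4·π_1 + 0.2·π_2 + 0.6·π_3 + 0.5·π_4
π_3 = 0.2·π_1 + 0.3·π_2 + 0.1·π_3 + 0.1·π_4
Solving with the normalization constraint gives π = (0.1542, 0.3876, 0.1929, 0.2653).
So the stationary probability of Under Repair is 0.3876.

0.3876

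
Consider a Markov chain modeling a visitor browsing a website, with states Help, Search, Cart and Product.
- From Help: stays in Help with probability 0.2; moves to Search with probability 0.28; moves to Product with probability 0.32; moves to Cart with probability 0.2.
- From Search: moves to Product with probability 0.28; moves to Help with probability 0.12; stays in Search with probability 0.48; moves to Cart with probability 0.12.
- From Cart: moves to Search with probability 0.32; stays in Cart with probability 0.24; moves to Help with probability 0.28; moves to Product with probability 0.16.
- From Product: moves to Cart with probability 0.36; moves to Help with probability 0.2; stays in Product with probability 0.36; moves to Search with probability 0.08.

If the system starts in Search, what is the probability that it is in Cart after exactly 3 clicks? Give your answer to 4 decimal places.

0.2293

Propagate the distribution vector 3 clicks from Search.
After 0 clicks: (0.0000, 1.0000, 0.0000, 0.0000)
After 1 click: (0.1200, 0.4800, 0.1200, 0.2800)
After 2 clicks: (0.1712, 0.3248, 0.2112, 0.2928)
After 3 clicks: (0.1909, 0.2948, 0.2293, 0.2849)
P(in Cart after 3 clicks) = 0.2293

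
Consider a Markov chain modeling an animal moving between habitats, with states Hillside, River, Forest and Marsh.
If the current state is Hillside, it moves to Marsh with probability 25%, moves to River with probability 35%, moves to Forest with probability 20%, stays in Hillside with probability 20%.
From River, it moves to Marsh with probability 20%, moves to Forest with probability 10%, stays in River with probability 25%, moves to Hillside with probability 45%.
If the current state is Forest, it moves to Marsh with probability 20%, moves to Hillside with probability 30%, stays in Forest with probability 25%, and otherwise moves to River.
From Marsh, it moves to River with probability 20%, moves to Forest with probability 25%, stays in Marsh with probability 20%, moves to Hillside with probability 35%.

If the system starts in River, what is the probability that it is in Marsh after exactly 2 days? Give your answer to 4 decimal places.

Propagate the distribution vector 2 days from River.
After 0 days: (0.0000, 1.0000, 0.0000, 0.0000)
After 1 day: (0.4500, 0.2500, 0.1000, 0.2000)
After 2 days: (0.3025, 0.2850, 0.1900, 0.2225)
P(in Marsh after 2 days) = 0.2225

0.2225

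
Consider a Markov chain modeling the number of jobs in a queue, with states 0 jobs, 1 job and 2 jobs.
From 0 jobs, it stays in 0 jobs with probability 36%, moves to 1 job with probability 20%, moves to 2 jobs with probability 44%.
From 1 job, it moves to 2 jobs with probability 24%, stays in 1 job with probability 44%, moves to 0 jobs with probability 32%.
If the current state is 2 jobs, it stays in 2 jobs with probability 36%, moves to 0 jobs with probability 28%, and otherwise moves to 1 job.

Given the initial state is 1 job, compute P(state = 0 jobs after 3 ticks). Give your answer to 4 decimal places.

Propagate the distribution vector 3 ticks from 1 job.
After 0 ticks: (0.0000, 1.0000, 0.0000)
After 1 tick: (0.3200, 0.4400, 0.2400)
After 2 ticks: (0.3232, 0.3440, 0.3328)
After 3 ticks: (0.3196, 0.3358, 0.3446)
P(in 0 jobs after 3 ticks) = 0.3196

0.3196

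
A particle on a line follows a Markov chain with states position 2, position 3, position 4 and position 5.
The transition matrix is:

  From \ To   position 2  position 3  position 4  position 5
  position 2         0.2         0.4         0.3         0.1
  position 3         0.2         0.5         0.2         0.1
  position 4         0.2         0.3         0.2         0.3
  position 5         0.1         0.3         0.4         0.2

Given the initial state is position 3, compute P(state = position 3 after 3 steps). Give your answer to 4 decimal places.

0.4030

Propagate the distribution vector 3 steps from position 3.
After 0 steps: (0.0000, 1.0000, 0.0000, 0.0000)
After 1 step: (0.2000, 0.5000, 0.2000, 0.1000)
After 2 steps: (0.1900, 0.4200, 0.2400, 0.1500)
After 3 steps: (0.1850, 0.4030, 0.2490, 0.1630)
P(in position 3 after 3 steps) = 0.4030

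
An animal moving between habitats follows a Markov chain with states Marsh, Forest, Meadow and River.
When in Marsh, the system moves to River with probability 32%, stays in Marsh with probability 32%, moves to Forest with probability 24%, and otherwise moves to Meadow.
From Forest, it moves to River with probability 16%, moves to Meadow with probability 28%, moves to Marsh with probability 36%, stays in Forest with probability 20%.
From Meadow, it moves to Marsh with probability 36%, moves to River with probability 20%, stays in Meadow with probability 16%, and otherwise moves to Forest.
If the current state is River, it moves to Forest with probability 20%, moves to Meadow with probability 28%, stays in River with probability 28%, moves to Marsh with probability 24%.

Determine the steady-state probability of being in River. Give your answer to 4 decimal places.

0.2488

Let the stationary distribution be π with π = πP and π_1 + π_2 + π_3 + π_4 = 1.
π_1 = 0.32·π_1 + 0.36·π_2 + 0.36·π_3 + 0.24·π_4
π_2 = 0.24·π_1 + 0.2·π_2 + 0.28·π_3 + 0.2·π_4
π_3 = 0.12·π_1 + 0.28·π_2 + 0.16·π_3 + 0.28·π_4
Solving with the normalization constraint gives π = (0.3174, 0.2291, 0.2047, 0.2488).
So the stationary probability of River is 0.2488.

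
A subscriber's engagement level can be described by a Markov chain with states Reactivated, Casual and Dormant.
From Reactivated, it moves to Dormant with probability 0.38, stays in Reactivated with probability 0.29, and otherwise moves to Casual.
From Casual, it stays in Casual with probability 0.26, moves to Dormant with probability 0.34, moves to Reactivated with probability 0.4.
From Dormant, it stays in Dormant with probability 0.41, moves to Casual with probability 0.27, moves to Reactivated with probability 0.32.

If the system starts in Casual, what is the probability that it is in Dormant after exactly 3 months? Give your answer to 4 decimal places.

0.3797

Propagate the distribution vector 3 months from Casual.
After 0 months: (0.0000, 1.0000, 0.0000)
After 1 month: (0.4000, 0.2600, 0.3400)
After 2 months: (0.3288, 0.2914, 0.3798)
After 3 months: (0.3334, 0.2868, 0.3797)
P(in Dormant after 3 months) = 0.3797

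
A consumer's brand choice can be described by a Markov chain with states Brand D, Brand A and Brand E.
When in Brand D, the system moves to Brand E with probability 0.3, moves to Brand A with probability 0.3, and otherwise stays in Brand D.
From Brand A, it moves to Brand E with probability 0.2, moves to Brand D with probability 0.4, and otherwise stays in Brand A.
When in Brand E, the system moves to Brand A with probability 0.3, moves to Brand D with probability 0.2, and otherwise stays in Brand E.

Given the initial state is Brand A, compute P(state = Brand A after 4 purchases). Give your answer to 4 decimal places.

Propagate the distribution vector 4 purchases from Brand A.
After 0 purchases: (0.0000, 1.0000, 0.0000)
After 1 purchase: (0.4000, 0.4000, 0.2000)
After 2 purchases: (0.3600, 0.3400, 0.3000)
After 3 purchases: (0.3400, 0.3340, 0.3260)
After 4 purchases: (0.3348, 0.3334, 0.3318)
P(in Brand A after 4 purchases) = 0.3334

0.3334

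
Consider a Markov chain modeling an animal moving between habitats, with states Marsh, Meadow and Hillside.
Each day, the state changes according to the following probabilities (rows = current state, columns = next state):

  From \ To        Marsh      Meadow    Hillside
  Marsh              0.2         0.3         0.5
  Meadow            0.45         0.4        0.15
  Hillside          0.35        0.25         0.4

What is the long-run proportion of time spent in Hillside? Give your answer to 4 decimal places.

0.3548

Let the stationary distribution be π with π = πP and π_1 + π_2 + π_3 = 1.
π_1 = 0.2·π_1 + 0.45·π_2 + 0.35·π_3
π_2 = 0.3·π_1 + 0.4·π_2 + 0.25·π_3
Solving with the normalization constraint gives π = (0.3316, 0.3136, 0.3548).
So the stationary probability of Hillside is 0.3548.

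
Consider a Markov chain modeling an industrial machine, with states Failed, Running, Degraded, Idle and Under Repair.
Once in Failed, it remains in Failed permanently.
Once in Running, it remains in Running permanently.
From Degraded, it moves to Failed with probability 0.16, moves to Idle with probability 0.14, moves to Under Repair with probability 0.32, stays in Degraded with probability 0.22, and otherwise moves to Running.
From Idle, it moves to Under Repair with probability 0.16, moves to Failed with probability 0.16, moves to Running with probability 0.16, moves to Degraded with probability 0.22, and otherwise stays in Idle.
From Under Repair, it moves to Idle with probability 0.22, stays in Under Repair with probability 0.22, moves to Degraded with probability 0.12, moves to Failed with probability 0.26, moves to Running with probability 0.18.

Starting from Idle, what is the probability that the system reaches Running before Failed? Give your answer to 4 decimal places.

0.4763

Let h(s) be the probability of absorption at Running starting from transient state s. Then h(Running) = 1 and h(Failed) = 0. By first-step analysis:
h(Degraded) = 0.16·0 + 0.16·1 + 0.22·h(Degraded) + 0.14·h(Idle) + 0.32·h(Under Repair)
h(Idle) = 0.16·0 + 0.16·1 + 0.22·h(Degraded) + 0.3·h(Idle) + 0.16·h(Under Repair)
h(Under Repair) = 0.26·0 + 0.18·1 + 0.12·h(Degraded) + 0.22·h(Idle) + 0.22·h(Under Repair)
Solving: h(Degraded) = 0.4701, h(Idle) = 0.4763, h(Under Repair) = 0.4374.
Starting from Idle, the probability is 0.4763.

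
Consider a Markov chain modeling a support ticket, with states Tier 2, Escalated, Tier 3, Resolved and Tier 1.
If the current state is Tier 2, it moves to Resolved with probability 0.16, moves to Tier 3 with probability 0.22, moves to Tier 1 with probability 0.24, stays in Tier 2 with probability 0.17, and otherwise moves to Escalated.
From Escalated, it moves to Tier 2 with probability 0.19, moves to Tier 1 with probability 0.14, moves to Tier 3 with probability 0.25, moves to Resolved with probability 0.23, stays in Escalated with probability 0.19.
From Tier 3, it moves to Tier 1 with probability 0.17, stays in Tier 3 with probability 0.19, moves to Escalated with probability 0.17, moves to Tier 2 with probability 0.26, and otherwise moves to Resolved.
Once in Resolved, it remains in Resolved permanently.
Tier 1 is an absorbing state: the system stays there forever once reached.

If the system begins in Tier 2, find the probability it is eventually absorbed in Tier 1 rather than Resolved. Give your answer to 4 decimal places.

0.5258

Let h(s) be the probability of absorption at Tier 1 starting from transient state s. Then h(Tier 1) = 1 and h(Resolved) = 0. By first-step analysis:
h(Tier 2) = 0.17·h(Tier 2) + 0.21·h(Escalated) + 0.22·h(Tier 3) + 0.16·0 + 0.24·1
h(Escalated) = 0.19·h(Tier 2) + 0.19·h(Escalated) + 0.25·h(Tier 3) + 0.23·0 + 0.14·1
h(Tier 3) = 0.26·h(Tier 2) + 0.17·h(Escalated) + 0.19·h(Tier 3) + 0.21·0 + 0.17·1
Solving: h(Tier 2) = 0.5258, h(Escalated) = 0.4417, h(Tier 3) = 0.4714.
Starting from Tier 2, the probability is 0.5258.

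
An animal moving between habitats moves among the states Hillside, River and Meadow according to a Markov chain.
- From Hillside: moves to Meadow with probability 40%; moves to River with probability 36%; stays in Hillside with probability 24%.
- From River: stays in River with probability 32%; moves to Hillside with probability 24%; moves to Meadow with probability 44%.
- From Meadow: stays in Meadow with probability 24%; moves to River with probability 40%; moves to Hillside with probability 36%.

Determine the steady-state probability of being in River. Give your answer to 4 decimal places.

0.3599

Let the stationary distribution be π with π = πP and π_1 + π_2 + π_3 = 1.
π_1 = 0.24·π_1 + 0.24·π_2 + 0.36·π_3
π_2 = 0.36·π_1 + 0.32·π_2 + 0.4·π_3
Solving with the normalization constraint gives π = (0.2829, 0.3599, 0.3572).
So the stationary probability of River is 0.3599.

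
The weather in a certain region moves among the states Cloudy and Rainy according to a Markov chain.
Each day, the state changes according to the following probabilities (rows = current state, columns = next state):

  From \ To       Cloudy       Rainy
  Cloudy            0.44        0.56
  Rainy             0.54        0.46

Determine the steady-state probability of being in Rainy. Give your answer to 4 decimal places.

0.5091

Let the stationary distribution be π with π = πP and π_1 + π_2 = 1.
π_1 = 0.44·π_1 + 0.54·π_2
Solving with the normalization constraint gives π = (0.4909, 0.5091).
So the stationary probability of Rainy is 0.5091.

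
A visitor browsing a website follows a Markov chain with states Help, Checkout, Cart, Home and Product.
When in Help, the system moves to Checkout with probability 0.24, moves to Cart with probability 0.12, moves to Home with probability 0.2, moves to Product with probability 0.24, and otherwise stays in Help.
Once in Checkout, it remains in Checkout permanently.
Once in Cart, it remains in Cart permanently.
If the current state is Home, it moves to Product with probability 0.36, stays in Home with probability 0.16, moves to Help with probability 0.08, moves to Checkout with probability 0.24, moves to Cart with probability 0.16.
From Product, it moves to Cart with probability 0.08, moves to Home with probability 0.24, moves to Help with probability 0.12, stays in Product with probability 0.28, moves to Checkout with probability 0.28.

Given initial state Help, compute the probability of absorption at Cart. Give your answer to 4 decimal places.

Let h(s) be the probability of absorption at Cart starting from transient state s. Then h(Cart) = 1 and h(Checkout) = 0. By first-step analysis:
h(Help) = 0.2·h(Help) + 0.24·0 + 0.12·1 + 0.2·h(Home) + 0.24·h(Product)
h(Home) = 0.08·h(Help) + 0.24·0 + 0.16·1 + 0.16·h(Home) + 0.36·h(Product)
h(Product) = 0.12·h(Help) + 0.28·0 + 0.08·1 + 0.24·h(Home) + 0.28·h(Product)
Solving: h(Help) = 0.3181, h(Home) = 0.3396, h(Product) = 0.2773.
Starting from Help, the probability is 0.3181.

0.3181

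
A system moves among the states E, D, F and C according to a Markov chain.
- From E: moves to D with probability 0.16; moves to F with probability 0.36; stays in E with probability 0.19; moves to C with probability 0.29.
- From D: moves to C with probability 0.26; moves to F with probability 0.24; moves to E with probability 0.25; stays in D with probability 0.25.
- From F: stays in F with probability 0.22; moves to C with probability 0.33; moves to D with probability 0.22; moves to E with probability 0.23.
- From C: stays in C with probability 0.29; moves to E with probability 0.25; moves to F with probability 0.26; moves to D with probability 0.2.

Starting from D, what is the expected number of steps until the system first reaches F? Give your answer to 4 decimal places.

3.6522

Let t(s) be the expected number of steps to first reach F from state s, with t(F) = 0. Conditioning on the first step:
t(E) = 1 + 0.19·t(E) + 0.16·t(D) + 0.29·t(C)
t(D) = 1 + 0.25·t(E) + 0.25·t(D) + 0.26·t(C)
t(C) = 1 + 0.25·t(E) + 0.2·t(D) + 0.29·t(C)
Solving: t(E) = 3.2366, t(D) = 3.6522, t(C) = 3.5769.
Expected steps from D to F: 3.6522.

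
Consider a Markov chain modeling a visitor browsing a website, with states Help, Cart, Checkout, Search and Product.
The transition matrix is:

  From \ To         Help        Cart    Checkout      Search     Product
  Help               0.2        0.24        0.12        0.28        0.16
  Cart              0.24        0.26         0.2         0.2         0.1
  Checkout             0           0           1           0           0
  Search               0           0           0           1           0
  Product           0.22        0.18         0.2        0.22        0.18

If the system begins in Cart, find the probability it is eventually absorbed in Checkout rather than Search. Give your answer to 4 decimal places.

Let h(s) be the probability of absorption at Checkout starting from transient state s. Then h(Checkout) = 1 and h(Search) = 0. By first-step analysis:
h(Help) = 0.2·h(Help) + 0.24·h(Cart) + 0.12·1 + 0.28·0 + 0.16·h(Product)
h(Cart) = 0.24·h(Help) + 0.26·h(Cart) + 0.2·1 + 0.2·0 + 0.1·h(Product)
h(Product) = 0.22·h(Help) + 0.18·h(Cart) + 0.2·1 + 0.22·0 + 0.18·h(Product)
Solving: h(Help) = 0.3741, h(Cart) = 0.4515, h(Product) = 0.4434.
Starting from Cart, the probability is 0.4515.

0.4515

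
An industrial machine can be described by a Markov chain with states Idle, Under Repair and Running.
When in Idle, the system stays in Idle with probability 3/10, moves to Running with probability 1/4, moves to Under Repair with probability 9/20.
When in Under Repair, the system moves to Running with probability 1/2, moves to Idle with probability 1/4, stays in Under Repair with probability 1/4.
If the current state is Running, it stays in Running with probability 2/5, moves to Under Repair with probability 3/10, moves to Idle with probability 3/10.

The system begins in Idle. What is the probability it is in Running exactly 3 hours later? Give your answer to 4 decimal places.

Propagate the distribution vector 3 hours from Idle.
After 0 hours: (1.0000, 0.0000, 0.0000)
After 1 hour: (0.3000, 0.4500, 0.2500)
After 2 hours: (0.2775, 0.3225, 0.4000)
After 3 hours: (0.2839, 0.3255, 0.3906)
P(in Running after 3 hours) = 0.3906

0.3906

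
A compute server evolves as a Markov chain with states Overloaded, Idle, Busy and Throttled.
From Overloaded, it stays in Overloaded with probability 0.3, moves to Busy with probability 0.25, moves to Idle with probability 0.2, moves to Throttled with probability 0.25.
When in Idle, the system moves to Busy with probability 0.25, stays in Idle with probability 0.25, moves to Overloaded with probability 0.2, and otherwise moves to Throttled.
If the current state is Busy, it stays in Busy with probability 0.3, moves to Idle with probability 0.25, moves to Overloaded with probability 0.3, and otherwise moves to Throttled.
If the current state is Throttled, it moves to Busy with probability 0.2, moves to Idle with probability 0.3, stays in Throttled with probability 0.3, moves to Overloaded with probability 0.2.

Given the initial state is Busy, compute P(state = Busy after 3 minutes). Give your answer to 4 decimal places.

Propagate the distribution vector 3 minutes from Busy.
After 0 minutes: (0.0000, 0.0000, 1.0000, 0.0000)
After 1 minute: (0.3000, 0.2500, 0.3000, 0.1500)
After 2 minutes: (0.2600, 0.2425, 0.2575, 0.2400)
After 3 minutes: (0.2518, 0.2490, 0.2509, 0.2484)
P(in Busy after 3 minutes) = 0.2509

0.2509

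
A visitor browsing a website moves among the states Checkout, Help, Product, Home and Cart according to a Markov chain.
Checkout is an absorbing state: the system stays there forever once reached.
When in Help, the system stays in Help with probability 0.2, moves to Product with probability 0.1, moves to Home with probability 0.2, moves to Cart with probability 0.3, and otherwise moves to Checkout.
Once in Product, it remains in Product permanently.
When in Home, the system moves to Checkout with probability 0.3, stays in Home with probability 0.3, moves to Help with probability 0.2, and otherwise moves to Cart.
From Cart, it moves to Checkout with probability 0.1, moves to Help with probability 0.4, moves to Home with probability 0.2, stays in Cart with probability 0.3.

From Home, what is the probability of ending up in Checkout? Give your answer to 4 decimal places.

0.9000

Let h(s) be the probability of absorption at Checkout starting from transient state s. Then h(Checkout) = 1 and h(Product) = 0. By first-step analysis:
h(Help) = 0.2·1 + 0.2·h(Help) + 0.1·0 + 0.2·h(Home) + 0.3·h(Cart)
h(Home) = 0.3·1 + 0.2·h(Help) + 0.3·h(Home) + 0.2·h(Cart)
h(Cart) = 0.1·1 + 0.4·h(Help) + 0.2·h(Home) + 0.3·h(Cart)
Solving: h(Help) = 0.7955, h(Home) = 0.9000, h(Cart) = 0.8545.
Starting from Home, the probability is 0.9000.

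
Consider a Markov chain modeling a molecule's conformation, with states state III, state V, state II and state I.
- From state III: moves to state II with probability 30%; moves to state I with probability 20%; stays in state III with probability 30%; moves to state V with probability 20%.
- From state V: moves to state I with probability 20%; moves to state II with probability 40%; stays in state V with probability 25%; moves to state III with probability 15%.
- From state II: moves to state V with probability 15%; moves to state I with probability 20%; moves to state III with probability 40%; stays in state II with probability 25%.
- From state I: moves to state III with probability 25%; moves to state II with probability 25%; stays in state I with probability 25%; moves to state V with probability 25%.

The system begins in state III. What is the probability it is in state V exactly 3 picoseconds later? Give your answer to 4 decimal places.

Propagate the distribution vector 3 picoseconds from state III.
After 0 picoseconds: (1.0000, 0.0000, 0.0000, 0.0000)
After 1 picosecond: (0.3000, 0.2000, 0.3000, 0.2000)
After 2 picoseconds: (0.2900, 0.2050, 0.2950, 0.2100)
After 3 picoseconds: (0.2883, 0.2060, 0.2953, 0.2105)
P(in state V after 3 picoseconds) = 0.2060

0.2060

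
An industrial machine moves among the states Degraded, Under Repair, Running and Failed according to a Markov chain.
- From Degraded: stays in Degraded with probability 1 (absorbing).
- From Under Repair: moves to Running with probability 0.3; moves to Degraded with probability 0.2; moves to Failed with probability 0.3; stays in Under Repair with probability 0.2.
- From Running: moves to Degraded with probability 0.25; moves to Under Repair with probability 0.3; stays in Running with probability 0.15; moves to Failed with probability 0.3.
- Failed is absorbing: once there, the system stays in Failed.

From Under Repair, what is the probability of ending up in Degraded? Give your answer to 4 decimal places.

0.4153

Let h(s) be the probability of absorption at Degraded starting from transient state s. Then h(Degraded) = 1 and h(Failed) = 0. By first-step analysis:
h(Under Repair) = 0.2·1 + 0.2·h(Under Repair) + 0.3·h(Running) + 0.3·0
h(Running) = 0.25·1 + 0.3·h(Under Repair) + 0.15·h(Running) + 0.3·0
Solving: h(Under Repair) = 0.4153, h(Running) = 0.4407.
Starting from Under Repair, the probability is 0.4153.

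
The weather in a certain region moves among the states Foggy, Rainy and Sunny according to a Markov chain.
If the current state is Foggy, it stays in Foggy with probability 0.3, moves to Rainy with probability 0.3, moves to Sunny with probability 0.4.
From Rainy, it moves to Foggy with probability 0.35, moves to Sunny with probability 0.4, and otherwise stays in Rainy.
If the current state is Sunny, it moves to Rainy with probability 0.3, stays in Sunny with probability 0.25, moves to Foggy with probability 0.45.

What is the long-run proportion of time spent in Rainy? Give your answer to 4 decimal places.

0.2857

Let the stationary distribution be π with π = πP and π_1 + π_2 + π_3 = 1.
π_1 = 0.3·π_1 + 0.35·π_2 + 0.45·π_3
π_2 = 0.3·π_1 + 0.25·π_2 + 0.3·π_3
Solving with the normalization constraint gives π = (0.3665, 0.2857, 0.3478).
So the stationary probability of Rainy is 0.2857.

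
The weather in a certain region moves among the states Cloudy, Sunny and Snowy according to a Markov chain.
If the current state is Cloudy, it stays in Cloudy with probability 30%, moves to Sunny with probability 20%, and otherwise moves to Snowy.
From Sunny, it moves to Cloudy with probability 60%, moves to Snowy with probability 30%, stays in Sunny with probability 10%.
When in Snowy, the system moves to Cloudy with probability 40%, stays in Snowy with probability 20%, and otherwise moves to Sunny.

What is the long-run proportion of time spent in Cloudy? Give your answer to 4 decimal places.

0.4082

Let the stationary distribution be π with π = πP and π_1 + π_2 + π_3 = 1.
π_1 = 0.3·π_1 + 0.6·π_2 + 0.4·π_3
π_2 = 0.2·π_1 + 0.1·π_2 + 0.4·π_3
Solving with the normalization constraint gives π = (0.4082, 0.2449, 0.3469).
So the stationary probability of Cloudy is 0.4082.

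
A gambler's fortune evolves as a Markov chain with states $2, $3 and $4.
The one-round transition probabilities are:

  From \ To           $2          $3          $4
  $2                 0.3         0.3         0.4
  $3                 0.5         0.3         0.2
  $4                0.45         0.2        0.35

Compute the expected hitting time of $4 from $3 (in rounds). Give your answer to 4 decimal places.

Let t(s) be the expected number of rounds to first reach $4 from state s, with t($4) = 0. Conditioning on the first round:
t($2) = 1 + 0.3·t($2) + 0.3·t($3)
t($3) = 1 + 0.5·t($2) + 0.3·t($3)
Solving: t($2) = 2.9412, t($3) = 3.5294.
Expected rounds from $3 to $4: 3.5294.

3.5294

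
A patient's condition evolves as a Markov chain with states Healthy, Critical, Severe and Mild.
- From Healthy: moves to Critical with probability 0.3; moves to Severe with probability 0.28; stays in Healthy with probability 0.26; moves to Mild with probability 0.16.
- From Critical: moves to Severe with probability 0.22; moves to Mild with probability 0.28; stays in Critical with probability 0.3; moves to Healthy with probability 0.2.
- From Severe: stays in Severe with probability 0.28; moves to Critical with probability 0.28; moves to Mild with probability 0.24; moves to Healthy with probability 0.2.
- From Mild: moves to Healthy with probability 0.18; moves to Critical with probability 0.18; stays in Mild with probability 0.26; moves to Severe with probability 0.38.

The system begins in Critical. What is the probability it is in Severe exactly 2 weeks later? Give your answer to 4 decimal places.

Propagate the distribution vector 2 weeks from Critical.
After 0 weeks: (0.0000, 1.0000, 0.0000, 0.0000)
After 1 week: (0.2000, 0.3000, 0.2200, 0.2800)
After 2 weeks: (0.2064, 0.2620, 0.2900, 0.2416)
P(in Severe after 2 weeks) = 0.2900

0.2900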